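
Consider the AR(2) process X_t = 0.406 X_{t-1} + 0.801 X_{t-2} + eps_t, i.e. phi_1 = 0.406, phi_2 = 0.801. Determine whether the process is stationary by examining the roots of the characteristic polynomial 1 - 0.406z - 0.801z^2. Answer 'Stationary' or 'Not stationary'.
\text{Not stationary}

The AR(p) characteristic polynomial is P(z) = 1 - 0.406z - 0.801z^2.
Stationarity requires all roots to lie outside the unit circle, i.e. |z| > 1 for every root.
Set 1 + (-0.406) z + (-0.801) z^2 = 0, i.e. a z^2 + b z + c = 0 with a = -0.801, b = -0.406, c = 1.
Discriminant D = b^2 - 4ac = (-0.406)^2 - 4*(-0.801)*1 = 0.164836 - (-3.204) = 3.368836.
D >= 0, so the roots are real: z = (-b +/- sqrt(D)) / (2a) = (0.406 +/- 1.835439) / (-1.602).
  z_1 = (0.406 + 1.835439) / (-1.602) = -1.3992,   |z_1| = 1.3992.
  z_2 = (0.406 - 1.835439) / (-1.602) = 0.8923,   |z_2| = 0.8923.
Moduli of all roots: 1.3992, 0.8923.
All moduli strictly greater than 1? No.
Verdict: Not stationary.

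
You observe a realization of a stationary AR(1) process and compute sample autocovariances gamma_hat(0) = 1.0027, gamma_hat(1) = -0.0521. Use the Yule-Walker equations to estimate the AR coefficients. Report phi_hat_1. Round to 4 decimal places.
\hat\phi_{1} = -0.0520

The Yule-Walker equations for an AR(p) process read, in matrix form,
  Gamma_p phi = r_p,   with   (Gamma_p)_{ij} = gamma(|i - j|),
                       (r_p)_i = gamma(i),   i,j = 1..p.
Substitute the sample gammas (Toeplitz matrix and right-hand side of size 1):
  Gamma_p = [[1.0027]]
  r_p     = [-0.0521]
With p = 1 this is the single equation gamma(0) phi_1 = gamma(1):
  phi_hat_1 = gamma(1) / gamma(0) = -0.0521 / 1.0027 = -0.0520.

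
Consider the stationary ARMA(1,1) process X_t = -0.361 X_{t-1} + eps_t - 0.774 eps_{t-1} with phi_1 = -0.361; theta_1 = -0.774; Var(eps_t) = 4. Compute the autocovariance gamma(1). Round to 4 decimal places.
\gamma(1) = -6.6789

Multiply the model equation by X_{t-k} and take expectations. With theta_0 = psi_0 = 1 and psi_j the MA(infinity) weights, this gives
  gamma(k) - sum_i phi_i gamma(k-i) = c_k,
  c_k = sigma^2 * sum_{j=k..q} theta_j psi_{j-k}   (c_k = 0 for k > q),
using gamma(-m) = gamma(m).
psi-weights needed (psi_j = theta_j + sum_i phi_i psi_{j-i}):
  psi_1 = theta_1 + phi_1 = -0.774 + (-0.361) = -1.135
Right-hand sides:
  c_0 = sigma^2 (1 + theta_1 psi_1) = 4 * (1 + (-0.774)(-1.135)) = 4 * 1.87849 = 7.51396
  c_1 = sigma^2 theta_1 = 4 * (-0.774) = -3.096
  c_2 = 0
Equations for k = 0 and k = 1 (AR order 1):
  gamma(0) = phi_1 gamma(1) + c_0
  gamma(1) = phi_1 gamma(0) + c_1
Substituting the second into the first: gamma(0) (1 - phi_1^2) = c_0 + phi_1 c_1, so
  gamma(0) = (c_0 + phi_1 c_1) / (1 - phi_1^2) = (7.51396 + (-0.361)(-3.096)) / (1 - (-0.361)^2) = 8.631616 / 0.869679 = 9.92506.
  gamma(1) = phi_1 gamma(0) + c_1 = (-0.361)(9.92506) + (-3.096) = -6.678947.
Therefore gamma(1) = -6.6789 (to 4 decimal places).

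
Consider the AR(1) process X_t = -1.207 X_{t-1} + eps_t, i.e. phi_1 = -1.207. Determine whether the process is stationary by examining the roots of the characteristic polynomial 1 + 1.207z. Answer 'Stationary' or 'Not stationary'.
\text{Not stationary}

The AR(p) characteristic polynomial is P(z) = 1 + 1.207z.
Stationarity requires all roots to lie outside the unit circle, i.e. |z| > 1 for every root.
This is linear in z: 1 + (1.207) z = 0  =>  z = -1/(1.207) = -0.8285,  |z| = 0.8285.
Moduli of all roots: 0.8285.
All moduli strictly greater than 1? No.
Verdict: Not stationary.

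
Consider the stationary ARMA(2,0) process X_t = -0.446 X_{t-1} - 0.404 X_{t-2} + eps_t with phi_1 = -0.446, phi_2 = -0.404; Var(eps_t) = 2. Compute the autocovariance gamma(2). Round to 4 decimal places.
\gamma(2) = -0.6973

Multiply the model equation by X_{t-k} and take expectations. With theta_0 = psi_0 = 1 and psi_j the MA(infinity) weights, this gives
  gamma(k) - sum_i phi_i gamma(k-i) = c_k,
  c_k = sigma^2 * sum_{j=k..q} theta_j psi_{j-k}   (c_k = 0 for k > q),
using gamma(-m) = gamma(m).
Pure AR (q = 0): c_0 = sigma^2 = 2, c_k = 0 for k >= 1.
Equations for k = 0, 1, 2 (AR order 2, c_2 = 0):
  (E0) gamma(0) = phi_1 gamma(1) + phi_2 gamma(2) + c_0
  (E1) gamma(1) = phi_1 gamma(0) + phi_2 gamma(1) + c_1
  (E2) gamma(2) = phi_1 gamma(1) + phi_2 gamma(0)
From (E1): gamma(1) = A gamma(0) + B with
  A = phi_1 / (1 - phi_2) = -0.446 / 1.404 = -0.317664,   B = c_1 / (1 - phi_2) = 0 / 1.404 = 0.
Insert (E2) into (E0): gamma(0) (1 - phi_2^2) = phi_1 (1 + phi_2) gamma(1) + c_0.
  phi_1 (1 + phi_2) = (-0.446)(0.596) = -0.265816,   1 - phi_2^2 = 0.836784.
Replace gamma(1) by A gamma(0) + B and collect gamma(0):
  gamma(0) [0.836784 - (-0.265816)(-0.317664)] = c_0 = 2
  gamma(0) * 0.752344 = 2
  gamma(0) = 2 / 0.752344 = 2.658359.
  gamma(1) = A gamma(0) = (-0.317664)(2.658359) = -0.844464.
  gamma(2) = phi_1 gamma(1) + phi_2 gamma(0) = (-0.446)(-0.844464) + (-0.404)(2.658359) = -0.697346.
Therefore gamma(2) = -0.6973 (to 4 decimal places).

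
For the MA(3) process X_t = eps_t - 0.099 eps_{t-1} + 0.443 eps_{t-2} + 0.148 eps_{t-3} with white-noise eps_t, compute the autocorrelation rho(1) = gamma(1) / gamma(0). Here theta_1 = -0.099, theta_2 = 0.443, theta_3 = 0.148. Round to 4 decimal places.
\rho(1) = -0.0629

For an MA(q) process with theta_0 = 1, the autocovariance is
  gamma(k) = sigma^2 * sum_{i=0..q-k} theta_i * theta_{i+k},
and rho(k) = gamma(k) / gamma(0). Sigma^2 cancels.
  numerator   = (1)*(-0.099) + (-0.099)*(0.443) + (0.443)*(0.148) = -0.077293.
  denominator = (1)^2 + (-0.099)^2 + (0.443)^2 + (0.148)^2 = 1.227954.
  rho(1) = -0.077293 / 1.227954 = -0.0629.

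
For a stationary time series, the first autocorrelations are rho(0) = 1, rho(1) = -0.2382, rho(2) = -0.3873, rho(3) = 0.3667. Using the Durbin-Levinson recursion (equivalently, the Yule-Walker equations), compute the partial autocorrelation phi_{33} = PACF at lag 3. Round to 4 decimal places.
\phi_{33} = 0.1619

The PACF at lag k is phi_{kk}, the last component of the solution
to the Yule-Walker system G_k phi = r_k where
  (G_k)_{ij} = rho(|i - j|), (r_k)_i = rho(i), i,j = 1..k.
Equivalently, Durbin-Levinson gives phi_{kk} iteratively:
  phi_{11} = rho(1)
  phi_{kk} = [rho(k) - sum_{j=1..k-1} phi_{k-1,j} rho(k-j)]
            / [1 - sum_{j=1..k-1} phi_{k-1,j} rho(j)],
  phi_{k,j} = phi_{k-1,j} - phi_{kk} phi_{k-1,k-j},  j = 1..k-1.
Step k = 1:
  phi_11 = rho(1) = -0.2382.
Step k = 2:
  phi_22 = [rho(2) - phi_11 rho(1)] / [1 - phi_11 rho(1)] = [-0.3873 - (-0.2382)(-0.2382)] / [1 - (-0.2382)(-0.2382)]
         = -0.44403924 / 0.94326076 = -0.470749.
  Update: phi_21 = phi_11 - phi_22 phi_11 = -0.2382 - (-0.470749)(-0.2382) = -0.350332.
Step k = 3:
  phi_33 = [rho(3) - phi_21 rho(2) - phi_22 rho(1)] / [1 - phi_21 rho(1) - phi_22 rho(2)]
    numerator   = 0.3667 - (-0.350332)(-0.3873) - (-0.470749)(-0.2382) = 0.11888378
    denominator = 1 - (-0.350332)(-0.2382) - (-0.470749)(-0.3873) = 0.73422965
  phi_33 = 0.11888378 / 0.73422965 = 0.1619.
Therefore phi_{33} = 0.1619.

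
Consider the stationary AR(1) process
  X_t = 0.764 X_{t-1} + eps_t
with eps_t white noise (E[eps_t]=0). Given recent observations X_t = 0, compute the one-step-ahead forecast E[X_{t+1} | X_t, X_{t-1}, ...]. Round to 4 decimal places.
E[X_{t+1} \mid \mathcal F_t] = 0.0000

For an AR(p) model X_t = c + sum_i phi_i X_{t-i} + eps_t, the
one-step-ahead conditional mean is
  E[X_{t+1} | X_t, ...] = c + sum_i phi_i X_{t+1-i}.
Substitute known values:
  E[X_{t+1} | ...] = (0.764) * (0)
                   = 0.0000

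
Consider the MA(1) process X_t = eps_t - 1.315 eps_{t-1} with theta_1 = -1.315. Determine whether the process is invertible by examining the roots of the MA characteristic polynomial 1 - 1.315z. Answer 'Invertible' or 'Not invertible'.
\text{Not invertible}

The MA(q) characteristic polynomial is P(z) = 1 - 1.315z.
Invertibility requires all roots to lie outside the unit circle, i.e. |z| > 1 for every root.
This is linear in z: 1 + (-1.315) z = 0  =>  z = -1/(-1.315) = 0.760456,  |z| = 0.760456.
Moduli of all roots: 0.7605.
All moduli strictly greater than 1? No.
Verdict: Not invertible.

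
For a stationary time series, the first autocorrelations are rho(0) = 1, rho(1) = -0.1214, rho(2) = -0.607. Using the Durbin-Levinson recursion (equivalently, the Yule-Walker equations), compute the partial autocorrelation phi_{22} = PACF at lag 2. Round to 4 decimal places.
\phi_{22} = -0.6310

The PACF at lag k is phi_{kk}, the last component of the solution
to the Yule-Walker system G_k phi = r_k where
  (G_k)_{ij} = rho(|i - j|), (r_k)_i = rho(i), i,j = 1..k.
Equivalently, Durbin-Levinson gives phi_{kk} iteratively:
  phi_{11} = rho(1)
  phi_{kk} = [rho(k) - sum_{j=1..k-1} phi_{k-1,j} rho(k-j)]
            / [1 - sum_{j=1..k-1} phi_{k-1,j} rho(j)],
  phi_{k,j} = phi_{k-1,j} - phi_{kk} phi_{k-1,k-j},  j = 1..k-1.
Step k = 1:
  phi_11 = rho(1) = -0.1214.
Step k = 2:
  phi_22 = [rho(2) - phi_11 rho(1)] / [1 - phi_11 rho(1)] = [-0.607 - (-0.1214)(-0.1214)] / [1 - (-0.1214)(-0.1214)]
         = -0.62173796 / 0.98526204 = -0.631.
Therefore phi_{22} = -0.6310.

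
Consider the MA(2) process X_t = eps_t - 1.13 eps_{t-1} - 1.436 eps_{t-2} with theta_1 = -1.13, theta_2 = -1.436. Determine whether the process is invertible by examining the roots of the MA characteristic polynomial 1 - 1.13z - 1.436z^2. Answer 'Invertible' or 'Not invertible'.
\text{Not invertible}

The MA(q) characteristic polynomial is P(z) = 1 - 1.13z - 1.436z^2.
Invertibility requires all roots to lie outside the unit circle, i.e. |z| > 1 for every root.
Set 1 + (-1.13) z + (-1.436) z^2 = 0, i.e. a z^2 + b z + c = 0 with a = -1.436, b = -1.13, c = 1.
Discriminant D = b^2 - 4ac = (-1.13)^2 - 4*(-1.436)*1 = 1.2769 - (-5.744) = 7.0209.
D >= 0, so the roots are real: z = (-b +/- sqrt(D)) / (2a) = (1.13 +/- 2.649698) / (-2.872).
  z_1 = (1.13 + 2.649698) / (-2.872) = -1.3161,   |z_1| = 1.3161.
  z_2 = (1.13 - 2.649698) / (-2.872) = 0.5291,   |z_2| = 0.5291.
Moduli of all roots: 1.3161, 0.5291.
All moduli strictly greater than 1? No.
Verdict: Not invertible.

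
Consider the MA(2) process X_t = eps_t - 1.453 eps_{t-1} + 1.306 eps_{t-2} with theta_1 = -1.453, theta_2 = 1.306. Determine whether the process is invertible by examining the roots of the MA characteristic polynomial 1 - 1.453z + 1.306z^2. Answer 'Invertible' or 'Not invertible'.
\text{Not invertible}

The MA(q) characteristic polynomial is P(z) = 1 - 1.453z + 1.306z^2.
Invertibility requires all roots to lie outside the unit circle, i.e. |z| > 1 for every root.
Set 1 + (-1.453) z + (1.306) z^2 = 0, i.e. a z^2 + b z + c = 0 with a = 1.306, b = -1.453, c = 1.
Discriminant D = b^2 - 4ac = (-1.453)^2 - 4*(1.306)*1 = 2.111209 - (5.224) = -3.112791.
D < 0, so the roots are the complex-conjugate pair z = (-b +/- i sqrt(-D)) / (2a) = 0.5563 +/- 0.6755i.
For a conjugate pair |z|^2 = z * conj(z) = (product of roots) = c/a = 1/(1.306) = 0.765697, so |z| = sqrt(0.765697) = 0.875 for both roots.
Moduli of all roots: 0.8750, 0.8750.
All moduli strictly greater than 1? No.
Verdict: Not invertible.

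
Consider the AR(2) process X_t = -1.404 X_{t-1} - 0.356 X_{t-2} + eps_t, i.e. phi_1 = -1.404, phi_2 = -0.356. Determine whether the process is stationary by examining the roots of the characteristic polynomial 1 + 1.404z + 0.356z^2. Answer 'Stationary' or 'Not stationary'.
\text{Not stationary}

The AR(p) characteristic polynomial is P(z) = 1 + 1.404z + 0.356z^2.
Stationarity requires all roots to lie outside the unit circle, i.e. |z| > 1 for every root.
Set 1 + (1.404) z + (0.356) z^2 = 0, i.e. a z^2 + b z + c = 0 with a = 0.356, b = 1.404, c = 1.
Discriminant D = b^2 - 4ac = (1.404)^2 - 4*(0.356)*1 = 1.971216 - (1.424) = 0.547216.
D >= 0, so the roots are real: z = (-b +/- sqrt(D)) / (2a) = (-1.404 +/- 0.73974) / (0.712).
  z_1 = (-1.404 + 0.73974) / (0.712) = -0.9329,   |z_1| = 0.9329.
  z_2 = (-1.404 - 0.73974) / (0.712) = -3.0109,   |z_2| = 3.0109.
Moduli of all roots: 0.9329, 3.0109.
All moduli strictly greater than 1? No.
Verdict: Not stationary.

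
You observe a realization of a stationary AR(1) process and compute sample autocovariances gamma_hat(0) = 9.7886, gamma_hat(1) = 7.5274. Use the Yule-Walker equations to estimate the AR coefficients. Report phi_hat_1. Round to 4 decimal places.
\hat\phi_{1} = 0.7690

The Yule-Walker equations for an AR(p) process read, in matrix form,
  Gamma_p phi = r_p,   with   (Gamma_p)_{ij} = gamma(|i - j|),
                       (r_p)_i = gamma(i),   i,j = 1..p.
Substitute the sample gammas (Toeplitz matrix and right-hand side of size 1):
  Gamma_p = [[9.7886]]
  r_p     = [7.5274]
With p = 1 this is the single equation gamma(0) phi_1 = gamma(1):
  phi_hat_1 = gamma(1) / gamma(0) = 7.5274 / 9.7886 = 0.7690.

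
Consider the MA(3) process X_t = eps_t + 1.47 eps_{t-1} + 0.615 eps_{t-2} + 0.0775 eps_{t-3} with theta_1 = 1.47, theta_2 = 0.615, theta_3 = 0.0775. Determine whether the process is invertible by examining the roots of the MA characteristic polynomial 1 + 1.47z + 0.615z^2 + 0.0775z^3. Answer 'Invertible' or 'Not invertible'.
\text{Invertible}

The MA(q) characteristic polynomial is P(z) = 1 + 1.47z + 0.615z^2 + 0.0775z^3.
Invertibility requires all roots to lie outside the unit circle, i.e. |z| > 1 for every root.
Degree 3: look for a simple real root z0 first, then factor out (1 - z/z0) and solve the remaining quadratic.
Testing z0 = -4: P(-4) = 1 + (1.47)(-4) + (0.615)(-4)^2 + (0.0775)(-4)^3
  = 1 + (-5.88) + (9.84) + (-4.96) = 0.  So z_0 = -4 is a root, |z_0| = 4.
Divide out the factor (1 + 0.25 z) = (1 - z/z0) (since 1/z0 = -0.25):
  P(z) = (1 + 0.25 z)(1 + (1.22) z + (0.31) z^2)
  [check: z-coef 1.22 - (-0.25) = 1.47; z^2-coef 0.31 - (-0.25)(1.22) = 0.615; z^3-coef -(-0.25)(0.31) = 0.0775.]
Remaining roots from the quadratic factor 1 + (1.22) z + (0.31) z^2:
  Set 1 + (1.22) z + (0.31) z^2 = 0, i.e. a z^2 + b z + c = 0 with a = 0.31, b = 1.22, c = 1.
  Discriminant D = b^2 - 4ac = (1.22)^2 - 4*(0.31)*1 = 1.4884 - (1.24) = 0.2484.
  D >= 0, so the roots are real: z = (-b +/- sqrt(D)) / (2a) = (-1.22 +/- 0.498397) / (0.62).
    z_1 = (-1.22 + 0.498397) / (0.62) = -1.1639,   |z_1| = 1.1639.
    z_2 = (-1.22 - 0.498397) / (0.62) = -2.7716,   |z_2| = 2.7716.
Moduli of all roots: 4.0000, 1.1639, 2.7716.
All moduli strictly greater than 1? Yes.
Verdict: Invertible.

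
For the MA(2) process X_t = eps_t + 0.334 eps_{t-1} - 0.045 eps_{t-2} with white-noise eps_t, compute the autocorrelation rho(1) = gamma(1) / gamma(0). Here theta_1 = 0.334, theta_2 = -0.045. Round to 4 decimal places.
\rho(1) = 0.2864

For an MA(q) process with theta_0 = 1, the autocovariance is
  gamma(k) = sigma^2 * sum_{i=0..q-k} theta_i * theta_{i+k},
and rho(k) = gamma(k) / gamma(0). Sigma^2 cancels.
  numerator   = (1)*(0.334) + (0.334)*(-0.045) = 0.31897.
  denominator = (1)^2 + (0.334)^2 + (-0.045)^2 = 1.113581.
  rho(1) = 0.31897 / 1.113581 = 0.2864.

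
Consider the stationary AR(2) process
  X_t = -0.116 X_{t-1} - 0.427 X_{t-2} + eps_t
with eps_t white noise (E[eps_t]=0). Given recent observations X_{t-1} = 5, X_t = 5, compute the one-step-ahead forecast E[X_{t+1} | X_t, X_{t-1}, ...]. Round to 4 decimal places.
E[X_{t+1} \mid \mathcal F_t] = -2.7150

For an AR(p) model X_t = c + sum_i phi_i X_{t-i} + eps_t, the
one-step-ahead conditional mean is
  E[X_{t+1} | X_t, ...] = c + sum_i phi_i X_{t+1-i}.
Substitute known values:
  E[X_{t+1} | ...] = (-0.116) * (5) + (-0.427) * (5)
                   = -2.7150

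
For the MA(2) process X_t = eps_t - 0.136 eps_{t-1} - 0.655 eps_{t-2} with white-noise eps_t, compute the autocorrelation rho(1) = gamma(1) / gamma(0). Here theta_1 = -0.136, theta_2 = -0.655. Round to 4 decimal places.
\rho(1) = -0.0324

For an MA(q) process with theta_0 = 1, the autocovariance is
  gamma(k) = sigma^2 * sum_{i=0..q-k} theta_i * theta_{i+k},
and rho(k) = gamma(k) / gamma(0). Sigma^2 cancels.
  numerator   = (1)*(-0.136) + (-0.136)*(-0.655) = -0.04692.
  denominator = (1)^2 + (-0.136)^2 + (-0.655)^2 = 1.447521.
  rho(1) = -0.04692 / 1.447521 = -0.0324.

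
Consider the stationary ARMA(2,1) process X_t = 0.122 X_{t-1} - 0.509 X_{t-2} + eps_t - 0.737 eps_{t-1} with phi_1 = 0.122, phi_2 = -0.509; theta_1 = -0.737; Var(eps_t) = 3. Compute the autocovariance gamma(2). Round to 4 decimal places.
\gamma(2) = -3.0756

Multiply the model equation by X_{t-k} and take expectations. With theta_0 = psi_0 = 1 and psi_j the MA(infinity) weights, this gives
  gamma(k) - sum_i phi_i gamma(k-i) = c_k,
  c_k = sigma^2 * sum_{j=k..q} theta_j psi_{j-k}   (c_k = 0 for k > q),
using gamma(-m) = gamma(m).
psi-weights needed (psi_j = theta_j + sum_i phi_i psi_{j-i}):
  psi_1 = theta_1 + phi_1 = -0.737 + (0.122) = -0.615
Right-hand sides:
  c_0 = sigma^2 (1 + theta_1 psi_1) = 3 * (1 + (-0.737)(-0.615)) = 3 * 1.453255 = 4.359765
  c_1 = sigma^2 theta_1 = 3 * (-0.737) = -2.211
  c_2 = 0
Equations for k = 0, 1, 2 (AR order 2, c_2 = 0):
  (E0) gamma(0) = phi_1 gamma(1) + phi_2 gamma(2) + c_0
  (E1) gamma(1) = phi_1 gamma(0) + phi_2 gamma(1) + c_1
  (E2) gamma(2) = phi_1 gamma(1) + phi_2 gamma(0)
From (E1): gamma(1) = A gamma(0) + B with
  A = phi_1 / (1 - phi_2) = 0.122 / 1.509 = 0.080848,   B = c_1 / (1 - phi_2) = -2.211 / 1.509 = -1.465209.
Insert (E2) into (E0): gamma(0) (1 - phi_2^2) = phi_1 (1 + phi_2) gamma(1) + c_0.
  phi_1 (1 + phi_2) = (0.122)(0.491) = 0.059902,   1 - phi_2^2 = 0.740919.
Replace gamma(1) by A gamma(0) + B and collect gamma(0):
  gamma(0) [0.740919 - (0.059902)(0.080848)] = (0.059902)(-1.465209) + 4.359765
  gamma(0) * 0.736076 = 4.271996
  gamma(0) = 4.271996 / 0.736076 = 5.803743.
  gamma(1) = A gamma(0) + B = (0.080848)(5.803743) + (-1.465209) = -0.995986.
  gamma(2) = phi_1 gamma(1) + phi_2 gamma(0) = (0.122)(-0.995986) + (-0.509)(5.803743) = -3.075615.
Therefore gamma(2) = -3.0756 (to 4 decimal places).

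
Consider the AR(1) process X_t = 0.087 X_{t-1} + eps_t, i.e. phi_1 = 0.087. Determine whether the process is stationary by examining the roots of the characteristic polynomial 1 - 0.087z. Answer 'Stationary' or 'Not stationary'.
\text{Stationary}

The AR(p) characteristic polynomial is P(z) = 1 - 0.087z.
Stationarity requires all roots to lie outside the unit circle, i.e. |z| > 1 for every root.
This is linear in z: 1 + (-0.087) z = 0  =>  z = -1/(-0.087) = 11.494253,  |z| = 11.494253.
Moduli of all roots: 11.4943.
All moduli strictly greater than 1? Yes.
Verdict: Stationary.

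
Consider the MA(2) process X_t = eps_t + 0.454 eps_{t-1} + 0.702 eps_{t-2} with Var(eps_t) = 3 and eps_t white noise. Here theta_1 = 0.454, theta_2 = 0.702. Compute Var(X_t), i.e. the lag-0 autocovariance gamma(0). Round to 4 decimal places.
\gamma(0) = 5.0968

For an MA(q) process X_t = eps_t + sum_i theta_i eps_{t-i} with
Var(eps_t) = sigma^2, the variance is
  gamma(0) = sigma^2 * (1 + sum_i theta_i^2).
  sum_i theta_i^2 = (0.454)^2 + (0.702)^2 = 0.206116 + 0.492804 = 0.69892.
  gamma(0) = 3 * (1 + 0.69892) = 3 * 1.69892 = 5.09676, which rounds to 5.0968.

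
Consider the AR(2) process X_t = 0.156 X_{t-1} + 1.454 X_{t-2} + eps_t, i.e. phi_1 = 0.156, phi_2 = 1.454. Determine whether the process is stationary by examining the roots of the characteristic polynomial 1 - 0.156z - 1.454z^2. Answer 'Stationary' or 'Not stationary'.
\text{Not stationary}

The AR(p) characteristic polynomial is P(z) = 1 - 0.156z - 1.454z^2.
Stationarity requires all roots to lie outside the unit circle, i.e. |z| > 1 for every root.
Set 1 + (-0.156) z + (-1.454) z^2 = 0, i.e. a z^2 + b z + c = 0 with a = -1.454, b = -0.156, c = 1.
Discriminant D = b^2 - 4ac = (-0.156)^2 - 4*(-1.454)*1 = 0.024336 - (-5.816) = 5.840336.
D >= 0, so the roots are real: z = (-b +/- sqrt(D)) / (2a) = (0.156 +/- 2.416679) / (-2.908).
  z_1 = (0.156 + 2.416679) / (-2.908) = -0.8847,   |z_1| = 0.8847.
  z_2 = (0.156 - 2.416679) / (-2.908) = 0.7774,   |z_2| = 0.7774.
Moduli of all roots: 0.8847, 0.7774.
All moduli strictly greater than 1? No.
Verdict: Not stationary.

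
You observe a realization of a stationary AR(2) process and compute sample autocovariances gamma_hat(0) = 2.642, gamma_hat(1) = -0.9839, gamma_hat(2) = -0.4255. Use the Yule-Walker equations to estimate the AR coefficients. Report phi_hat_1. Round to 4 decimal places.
\hat\phi_{1} = -0.5020

The Yule-Walker equations for an AR(p) process read, in matrix form,
  Gamma_p phi = r_p,   with   (Gamma_p)_{ij} = gamma(|i - j|),
                       (r_p)_i = gamma(i),   i,j = 1..p.
Substitute the sample gammas (Toeplitz matrix and right-hand side of size 2):
  Gamma_p = [[2.642, -0.9839], [-0.9839, 2.642]]
  r_p     = [-0.9839, -0.4255]
Written out:
  2.642 phi_1 - 0.9839 phi_2 = -0.9839
  -0.9839 phi_1 + 2.642 phi_2 = -0.4255
Solve by Cramer's rule:
  det = gamma(0)^2 - gamma(1)^2 = (2.642)^2 - (-0.9839)^2 = 6.980164 - 0.96805921 = 6.01210479
  phi_hat_1 = [gamma(1) gamma(0) - gamma(1) gamma(2)] / det = [(-0.9839)(2.642) - (-0.9839)(-0.4255)] / 6.01210479 = -3.01811325 / 6.01210479 = -0.502
  phi_hat_2 = [gamma(0) gamma(2) - gamma(1)^2] / det = [(2.642)(-0.4255) - (-0.9839)^2] / 6.01210479 = -2.09223021 / 6.01210479 = -0.348
So phi_hat = [-0.5020, -0.3480].
Therefore phi_hat_1 = -0.5020.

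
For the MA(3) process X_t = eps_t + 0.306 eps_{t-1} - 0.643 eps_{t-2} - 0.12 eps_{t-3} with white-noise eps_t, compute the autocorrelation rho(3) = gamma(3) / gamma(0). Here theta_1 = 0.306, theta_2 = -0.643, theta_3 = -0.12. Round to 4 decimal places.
\rho(3) = -0.0789

For an MA(q) process with theta_0 = 1, the autocovariance is
  gamma(k) = sigma^2 * sum_{i=0..q-k} theta_i * theta_{i+k},
and rho(k) = gamma(k) / gamma(0). Sigma^2 cancels.
  numerator   = (1)*(-0.12) = -0.12.
  denominator = (1)^2 + (0.306)^2 + (-0.643)^2 + (-0.12)^2 = 1.521485.
  rho(3) = -0.12 / 1.521485 = -0.0789.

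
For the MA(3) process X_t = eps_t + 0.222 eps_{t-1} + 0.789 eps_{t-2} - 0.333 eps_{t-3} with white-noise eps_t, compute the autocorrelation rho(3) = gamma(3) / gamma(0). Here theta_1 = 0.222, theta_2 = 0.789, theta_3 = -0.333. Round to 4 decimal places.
\rho(3) = -0.1868

For an MA(q) process with theta_0 = 1, the autocovariance is
  gamma(k) = sigma^2 * sum_{i=0..q-k} theta_i * theta_{i+k},
and rho(k) = gamma(k) / gamma(0). Sigma^2 cancels.
  numerator   = (1)*(-0.333) = -0.333.
  denominator = (1)^2 + (0.222)^2 + (0.789)^2 + (-0.333)^2 = 1.782694.
  rho(3) = -0.333 / 1.782694 = -0.1868.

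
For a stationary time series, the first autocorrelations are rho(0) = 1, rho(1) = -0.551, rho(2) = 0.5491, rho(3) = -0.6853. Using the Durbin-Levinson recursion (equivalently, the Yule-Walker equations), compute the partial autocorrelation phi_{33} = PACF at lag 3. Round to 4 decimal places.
\phi_{33} = -0.4840

The PACF at lag k is phi_{kk}, the last component of the solution
to the Yule-Walker system G_k phi = r_k where
  (G_k)_{ij} = rho(|i - j|), (r_k)_i = rho(i), i,j = 1..k.
Equivalently, Durbin-Levinson gives phi_{kk} iteratively:
  phi_{11} = rho(1)
  phi_{kk} = [rho(k) - sum_{j=1..k-1} phi_{k-1,j} rho(k-j)]
            / [1 - sum_{j=1..k-1} phi_{k-1,j} rho(j)],
  phi_{k,j} = phi_{k-1,j} - phi_{kk} phi_{k-1,k-j},  j = 1..k-1.
Step k = 1:
  phi_11 = rho(1) = -0.551.
Step k = 2:
  phi_22 = [rho(2) - phi_11 rho(1)] / [1 - phi_11 rho(1)] = [0.5491 - (-0.551)(-0.551)] / [1 - (-0.551)(-0.551)]
         = 0.245499 / 0.696399 = 0.352526.
  Update: phi_21 = phi_11 - phi_22 phi_11 = -0.551 - (0.352526)(-0.551) = -0.356758.
Step k = 3:
  phi_33 = [rho(3) - phi_21 rho(2) - phi_22 rho(1)] / [1 - phi_21 rho(1) - phi_22 rho(2)]
    numerator   = -0.6853 - (-0.356758)(0.5491) - (0.352526)(-0.551) = -0.29516217
    denominator = 1 - (-0.356758)(-0.551) - (0.352526)(0.5491) = 0.60985413
  phi_33 = -0.29516217 / 0.60985413 = -0.484.
Therefore phi_{33} = -0.4840.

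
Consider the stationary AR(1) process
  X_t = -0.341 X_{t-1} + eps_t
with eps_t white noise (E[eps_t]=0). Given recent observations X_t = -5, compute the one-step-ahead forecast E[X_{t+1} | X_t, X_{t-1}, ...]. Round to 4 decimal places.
E[X_{t+1} \mid \mathcal F_t] = 1.7050

For an AR(p) model X_t = c + sum_i phi_i X_{t-i} + eps_t, the
one-step-ahead conditional mean is
  E[X_{t+1} | X_t, ...] = c + sum_i phi_i X_{t+1-i}.
Substitute known values:
  E[X_{t+1} | ...] = (-0.341) * (-5)
                   = 1.7050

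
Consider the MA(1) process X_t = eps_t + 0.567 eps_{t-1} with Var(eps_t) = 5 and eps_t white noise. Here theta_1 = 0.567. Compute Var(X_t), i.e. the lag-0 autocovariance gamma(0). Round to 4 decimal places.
\gamma(0) = 6.6074

For an MA(q) process X_t = eps_t + sum_i theta_i eps_{t-i} with
Var(eps_t) = sigma^2, the variance is
  gamma(0) = sigma^2 * (1 + sum_i theta_i^2).
  sum_i theta_i^2 = (0.567)^2 = 0.321489.
  gamma(0) = 5 * (1 + 0.321489) = 5 * 1.321489 = 6.607445, which rounds to 6.6074.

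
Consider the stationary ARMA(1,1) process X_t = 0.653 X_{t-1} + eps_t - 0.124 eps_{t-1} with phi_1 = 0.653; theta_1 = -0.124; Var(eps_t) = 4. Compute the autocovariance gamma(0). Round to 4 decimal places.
\gamma(0) = 5.9515

Multiply the model equation by X_{t-k} and take expectations. With theta_0 = psi_0 = 1 and psi_j the MA(infinity) weights, this gives
  gamma(k) - sum_i phi_i gamma(k-i) = c_k,
  c_k = sigma^2 * sum_{j=k..q} theta_j psi_{j-k}   (c_k = 0 for k > q),
using gamma(-m) = gamma(m).
psi-weights needed (psi_j = theta_j + sum_i phi_i psi_{j-i}):
  psi_1 = theta_1 + phi_1 = -0.124 + (0.653) = 0.529
Right-hand sides:
  c_0 = sigma^2 (1 + theta_1 psi_1) = 4 * (1 + (-0.124)(0.529)) = 4 * 0.934404 = 3.737616
  c_1 = sigma^2 theta_1 = 4 * (-0.124) = -0.496
  c_2 = 0
Equations for k = 0 and k = 1 (AR order 1):
  gamma(0) = phi_1 gamma(1) + c_0
  gamma(1) = phi_1 gamma(0) + c_1
Substituting the second into the first: gamma(0) (1 - phi_1^2) = c_0 + phi_1 c_1, so
  gamma(0) = (c_0 + phi_1 c_1) / (1 - phi_1^2) = (3.737616 + (0.653)(-0.496)) / (1 - (0.653)^2) = 3.413728 / 0.573591 = 5.951502.
Therefore gamma(0) = 5.9515 (to 4 decimal places).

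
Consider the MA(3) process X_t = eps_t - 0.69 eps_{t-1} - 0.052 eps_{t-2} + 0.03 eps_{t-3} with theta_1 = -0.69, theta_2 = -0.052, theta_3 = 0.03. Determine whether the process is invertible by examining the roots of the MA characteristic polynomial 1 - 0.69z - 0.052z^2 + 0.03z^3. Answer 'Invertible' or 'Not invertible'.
\text{Invertible}

The MA(q) characteristic polynomial is P(z) = 1 - 0.69z - 0.052z^2 + 0.03z^3.
Invertibility requires all roots to lie outside the unit circle, i.e. |z| > 1 for every root.
Degree 3: look for a simple real root z0 first, then factor out (1 - z/z0) and solve the remaining quadratic.
Testing z0 = 5: P(5) = 1 + (-0.69)(5) + (-0.052)(5)^2 + (0.03)(5)^3
  = 1 + (-3.45) + (-1.3) + (3.75) = 0.  So z_0 = 5 is a root, |z_0| = 5.
Divide out the factor (1 - 0.2 z) = (1 - z/z0) (since 1/z0 = 0.2):
  P(z) = (1 - 0.2 z)(1 + (-0.49) z + (-0.15) z^2)
  [check: z-coef -0.49 - (0.2) = -0.69; z^2-coef -0.15 - (0.2)(-0.49) = -0.052; z^3-coef -(0.2)(-0.15) = 0.03.]
Remaining roots from the quadratic factor 1 + (-0.49) z + (-0.15) z^2:
  Set 1 + (-0.49) z + (-0.15) z^2 = 0, i.e. a z^2 + b z + c = 0 with a = -0.15, b = -0.49, c = 1.
  Discriminant D = b^2 - 4ac = (-0.49)^2 - 4*(-0.15)*1 = 0.2401 - (-0.6) = 0.8401.
  D >= 0, so the roots are real: z = (-b +/- sqrt(D)) / (2a) = (0.49 +/- 0.91657) / (-0.3).
    z_1 = (0.49 + 0.91657) / (-0.3) = -4.6886,   |z_1| = 4.6886.
    z_2 = (0.49 - 0.91657) / (-0.3) = 1.4219,   |z_2| = 1.4219.
Moduli of all roots: 5.0000, 4.6886, 1.4219.
All moduli strictly greater than 1? Yes.
Verdict: Invertible.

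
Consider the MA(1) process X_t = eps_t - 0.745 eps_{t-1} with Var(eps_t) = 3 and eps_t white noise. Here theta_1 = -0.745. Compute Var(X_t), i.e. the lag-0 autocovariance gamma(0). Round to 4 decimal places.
\gamma(0) = 4.6651

For an MA(q) process X_t = eps_t + sum_i theta_i eps_{t-i} with
Var(eps_t) = sigma^2, the variance is
  gamma(0) = sigma^2 * (1 + sum_i theta_i^2).
  sum_i theta_i^2 = (-0.745)^2 = 0.555025.
  gamma(0) = 3 * (1 + 0.555025) = 3 * 1.555025 = 4.665075, which rounds to 4.6651.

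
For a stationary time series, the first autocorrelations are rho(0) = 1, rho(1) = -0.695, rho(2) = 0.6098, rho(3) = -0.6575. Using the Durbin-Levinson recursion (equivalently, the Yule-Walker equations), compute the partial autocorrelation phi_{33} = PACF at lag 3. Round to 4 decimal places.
\phi_{33} = -0.3441

The PACF at lag k is phi_{kk}, the last component of the solution
to the Yule-Walker system G_k phi = r_k where
  (G_k)_{ij} = rho(|i - j|), (r_k)_i = rho(i), i,j = 1..k.
Equivalently, Durbin-Levinson gives phi_{kk} iteratively:
  phi_{11} = rho(1)
  phi_{kk} = [rho(k) - sum_{j=1..k-1} phi_{k-1,j} rho(k-j)]
            / [1 - sum_{j=1..k-1} phi_{k-1,j} rho(j)],
  phi_{k,j} = phi_{k-1,j} - phi_{kk} phi_{k-1,k-j},  j = 1..k-1.
Step k = 1:
  phi_11 = rho(1) = -0.695.
Step k = 2:
  phi_22 = [rho(2) - phi_11 rho(1)] / [1 - phi_11 rho(1)] = [0.6098 - (-0.695)(-0.695)] / [1 - (-0.695)(-0.695)]
         = 0.126775 / 0.516975 = 0.245225.
  Update: phi_21 = phi_11 - phi_22 phi_11 = -0.695 - (0.245225)(-0.695) = -0.524569.
Step k = 3:
  phi_33 = [rho(3) - phi_21 rho(2) - phi_22 rho(1)] / [1 - phi_21 rho(1) - phi_22 rho(2)]
    numerator   = -0.6575 - (-0.524569)(0.6098) - (0.245225)(-0.695) = -0.16718678
    denominator = 1 - (-0.524569)(-0.695) - (0.245225)(0.6098) = 0.48588665
  phi_33 = -0.16718678 / 0.48588665 = -0.3441.
Therefore phi_{33} = -0.3441.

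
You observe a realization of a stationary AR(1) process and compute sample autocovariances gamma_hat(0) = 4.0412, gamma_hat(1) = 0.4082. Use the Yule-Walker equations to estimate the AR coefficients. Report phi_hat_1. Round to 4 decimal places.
\hat\phi_{1} = 0.1010

The Yule-Walker equations for an AR(p) process read, in matrix form,
  Gamma_p phi = r_p,   with   (Gamma_p)_{ij} = gamma(|i - j|),
                       (r_p)_i = gamma(i),   i,j = 1..p.
Substitute the sample gammas (Toeplitz matrix and right-hand side of size 1):
  Gamma_p = [[4.0412]]
  r_p     = [0.4082]
With p = 1 this is the single equation gamma(0) phi_1 = gamma(1):
  phi_hat_1 = gamma(1) / gamma(0) = 0.4082 / 4.0412 = 0.1010.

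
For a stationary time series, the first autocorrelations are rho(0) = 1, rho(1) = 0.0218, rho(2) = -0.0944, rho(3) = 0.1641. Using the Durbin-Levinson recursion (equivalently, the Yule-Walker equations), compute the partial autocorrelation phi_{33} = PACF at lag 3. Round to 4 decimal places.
\phi_{33} = 0.1700

The PACF at lag k is phi_{kk}, the last component of the solution
to the Yule-Walker system G_k phi = r_k where
  (G_k)_{ij} = rho(|i - j|), (r_k)_i = rho(i), i,j = 1..k.
Equivalently, Durbin-Levinson gives phi_{kk} iteratively:
  phi_{11} = rho(1)
  phi_{kk} = [rho(k) - sum_{j=1..k-1} phi_{k-1,j} rho(k-j)]
            / [1 - sum_{j=1..k-1} phi_{k-1,j} rho(j)],
  phi_{k,j} = phi_{k-1,j} - phi_{kk} phi_{k-1,k-j},  j = 1..k-1.
Step k = 1:
  phi_11 = rho(1) = 0.0218.
Step k = 2:
  phi_22 = [rho(2) - phi_11 rho(1)] / [1 - phi_11 rho(1)] = [-0.0944 - (0.0218)(0.0218)] / [1 - (0.0218)(0.0218)]
         = -0.09487524 / 0.99952476 = -0.09492.
  Update: phi_21 = phi_11 - phi_22 phi_11 = 0.0218 - (-0.09492)(0.0218) = 0.023869.
Step k = 3:
  phi_33 = [rho(3) - phi_21 rho(2) - phi_22 rho(1)] / [1 - phi_21 rho(1) - phi_22 rho(2)]
    numerator   = 0.1641 - (0.023869)(-0.0944) - (-0.09492)(0.0218) = 0.16842252
    denominator = 1 - (0.023869)(0.0218) - (-0.09492)(-0.0944) = 0.99051917
  phi_33 = 0.16842252 / 0.99051917 = 0.17.
Therefore phi_{33} = 0.1700.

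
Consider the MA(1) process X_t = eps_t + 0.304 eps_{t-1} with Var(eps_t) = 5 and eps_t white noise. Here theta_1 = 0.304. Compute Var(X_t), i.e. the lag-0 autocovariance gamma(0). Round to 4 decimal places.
\gamma(0) = 5.4621

For an MA(q) process X_t = eps_t + sum_i theta_i eps_{t-i} with
Var(eps_t) = sigma^2, the variance is
  gamma(0) = sigma^2 * (1 + sum_i theta_i^2).
  sum_i theta_i^2 = (0.304)^2 = 0.092416.
  gamma(0) = 5 * (1 + 0.092416) = 5 * 1.092416 = 5.46208, which rounds to 5.4621.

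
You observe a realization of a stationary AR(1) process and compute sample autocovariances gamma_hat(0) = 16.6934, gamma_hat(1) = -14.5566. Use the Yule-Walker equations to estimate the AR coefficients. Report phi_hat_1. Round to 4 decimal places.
\hat\phi_{1} = -0.8720

The Yule-Walker equations for an AR(p) process read, in matrix form,
  Gamma_p phi = r_p,   with   (Gamma_p)_{ij} = gamma(|i - j|),
                       (r_p)_i = gamma(i),   i,j = 1..p.
Substitute the sample gammas (Toeplitz matrix and right-hand side of size 1):
  Gamma_p = [[16.6934]]
  r_p     = [-14.5566]
With p = 1 this is the single equation gamma(0) phi_1 = gamma(1):
  phi_hat_1 = gamma(1) / gamma(0) = -14.5566 / 16.6934 = -0.8720.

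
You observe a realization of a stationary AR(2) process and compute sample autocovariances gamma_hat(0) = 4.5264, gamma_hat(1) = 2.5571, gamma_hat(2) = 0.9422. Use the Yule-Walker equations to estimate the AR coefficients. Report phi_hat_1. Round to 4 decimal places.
\hat\phi_{1} = 0.6570

The Yule-Walker equations for an AR(p) process read, in matrix form,
  Gamma_p phi = r_p,   with   (Gamma_p)_{ij} = gamma(|i - j|),
                       (r_p)_i = gamma(i),   i,j = 1..p.
Substitute the sample gammas (Toeplitz matrix and right-hand side of size 2):
  Gamma_p = [[4.5264, 2.5571], [2.5571, 4.5264]]
  r_p     = [2.5571, 0.9422]
Written out:
  4.5264 phi_1 + 2.5571 phi_2 = 2.5571
  2.5571 phi_1 + 4.5264 phi_2 = 0.9422
Solve by Cramer's rule:
  det = gamma(0)^2 - gamma(1)^2 = (4.5264)^2 - (2.5571)^2 = 20.48829696 - 6.53876041 = 13.94953655
  phi_hat_1 = [gamma(1) gamma(0) - gamma(1) gamma(2)] / det = [(2.5571)(4.5264) - (2.5571)(0.9422)] / 13.94953655 = 9.16515782 / 13.94953655 = 0.657
  phi_hat_2 = [gamma(0) gamma(2) - gamma(1)^2] / det = [(4.5264)(0.9422) - (2.5571)^2] / 13.94953655 = -2.27398633 / 13.94953655 = -0.163
So phi_hat = [0.6570, -0.1630].
Therefore phi_hat_1 = 0.6570.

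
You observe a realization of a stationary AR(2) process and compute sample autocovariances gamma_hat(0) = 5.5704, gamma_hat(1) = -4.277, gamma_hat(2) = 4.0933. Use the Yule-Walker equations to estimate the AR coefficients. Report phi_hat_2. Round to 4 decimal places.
\hat\phi_{2} = 0.3540

The Yule-Walker equations for an AR(p) process read, in matrix form,
  Gamma_p phi = r_p,   with   (Gamma_p)_{ij} = gamma(|i - j|),
                       (r_p)_i = gamma(i),   i,j = 1..p.
Substitute the sample gammas (Toeplitz matrix and right-hand side of size 2):
  Gamma_p = [[5.5704, -4.277], [-4.277, 5.5704]]
  r_p     = [-4.277, 4.0933]
Written out:
  5.5704 phi_1 - 4.277 phi_2 = -4.277
  -4.277 phi_1 + 5.5704 phi_2 = 4.0933
Solve by Cramer's rule:
  det = gamma(0)^2 - gamma(1)^2 = (5.5704)^2 - (-4.277)^2 = 31.02935616 - 18.292729 = 12.73662716
  phi_hat_1 = [gamma(1) gamma(0) - gamma(1) gamma(2)] / det = [(-4.277)(5.5704) - (-4.277)(4.0933)] / 12.73662716 = -6.3175567 / 12.73662716 = -0.496
  phi_hat_2 = [gamma(0) gamma(2) - gamma(1)^2] / det = [(5.5704)(4.0933) - (-4.277)^2] / 12.73662716 = 4.50858932 / 12.73662716 = 0.354
So phi_hat = [-0.4960, 0.3540].
Therefore phi_hat_2 = 0.3540.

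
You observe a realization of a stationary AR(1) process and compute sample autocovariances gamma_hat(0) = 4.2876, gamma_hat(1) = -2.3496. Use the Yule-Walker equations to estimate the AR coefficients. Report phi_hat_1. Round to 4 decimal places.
\hat\phi_{1} = -0.5480

The Yule-Walker equations for an AR(p) process read, in matrix form,
  Gamma_p phi = r_p,   with   (Gamma_p)_{ij} = gamma(|i - j|),
                       (r_p)_i = gamma(i),   i,j = 1..p.
Substitute the sample gammas (Toeplitz matrix and right-hand side of size 1):
  Gamma_p = [[4.2876]]
  r_p     = [-2.3496]
With p = 1 this is the single equation gamma(0) phi_1 = gamma(1):
  phi_hat_1 = gamma(1) / gamma(0) = -2.3496 / 4.2876 = -0.5480.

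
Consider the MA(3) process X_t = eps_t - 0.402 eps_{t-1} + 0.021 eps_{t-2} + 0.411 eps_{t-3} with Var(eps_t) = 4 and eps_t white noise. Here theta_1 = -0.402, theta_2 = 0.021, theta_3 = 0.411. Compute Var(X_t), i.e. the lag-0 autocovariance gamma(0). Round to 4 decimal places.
\gamma(0) = 5.3239

For an MA(q) process X_t = eps_t + sum_i theta_i eps_{t-i} with
Var(eps_t) = sigma^2, the variance is
  gamma(0) = sigma^2 * (1 + sum_i theta_i^2).
  sum_i theta_i^2 = (-0.402)^2 + (0.021)^2 + (0.411)^2 = 0.161604 + 0.000441 + 0.168921 = 0.330966.
  gamma(0) = 4 * (1 + 0.330966) = 4 * 1.330966 = 5.323864, which rounds to 5.3239.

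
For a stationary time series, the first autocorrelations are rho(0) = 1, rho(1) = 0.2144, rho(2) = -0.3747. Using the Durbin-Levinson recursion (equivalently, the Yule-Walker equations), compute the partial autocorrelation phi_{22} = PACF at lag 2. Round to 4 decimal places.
\phi_{22} = -0.4409

The PACF at lag k is phi_{kk}, the last component of the solution
to the Yule-Walker system G_k phi = r_k where
  (G_k)_{ij} = rho(|i - j|), (r_k)_i = rho(i), i,j = 1..k.
Equivalently, Durbin-Levinson gives phi_{kk} iteratively:
  phi_{11} = rho(1)
  phi_{kk} = [rho(k) - sum_{j=1..k-1} phi_{k-1,j} rho(k-j)]
            / [1 - sum_{j=1..k-1} phi_{k-1,j} rho(j)],
  phi_{k,j} = phi_{k-1,j} - phi_{kk} phi_{k-1,k-j},  j = 1..k-1.
Step k = 1:
  phi_11 = rho(1) = 0.2144.
Step k = 2:
  phi_22 = [rho(2) - phi_11 rho(1)] / [1 - phi_11 rho(1)] = [-0.3747 - (0.2144)(0.2144)] / [1 - (0.2144)(0.2144)]
         = -0.42066736 / 0.95403264 = -0.4409.
Therefore phi_{22} = -0.4409.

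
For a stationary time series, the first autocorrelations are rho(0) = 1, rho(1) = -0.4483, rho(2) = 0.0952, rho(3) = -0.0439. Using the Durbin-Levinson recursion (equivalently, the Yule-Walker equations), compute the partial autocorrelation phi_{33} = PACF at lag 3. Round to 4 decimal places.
\phi_{33} = -0.0700

The PACF at lag k is phi_{kk}, the last component of the solution
to the Yule-Walker system G_k phi = r_k where
  (G_k)_{ij} = rho(|i - j|), (r_k)_i = rho(i), i,j = 1..k.
Equivalently, Durbin-Levinson gives phi_{kk} iteratively:
  phi_{11} = rho(1)
  phi_{kk} = [rho(k) - sum_{j=1..k-1} phi_{k-1,j} rho(k-j)]
            / [1 - sum_{j=1..k-1} phi_{k-1,j} rho(j)],
  phi_{k,j} = phi_{k-1,j} - phi_{kk} phi_{k-1,k-j},  j = 1..k-1.
Step k = 1:
  phi_11 = rho(1) = -0.4483.
Step k = 2:
  phi_22 = [rho(2) - phi_11 rho(1)] / [1 - phi_11 rho(1)] = [0.0952 - (-0.4483)(-0.4483)] / [1 - (-0.4483)(-0.4483)]
         = -0.10577289 / 0.79902711 = -0.132377.
  Update: phi_21 = phi_11 - phi_22 phi_11 = -0.4483 - (-0.132377)(-0.4483) = -0.507645.
Step k = 3:
  phi_33 = [rho(3) - phi_21 rho(2) - phi_22 rho(1)] / [1 - phi_21 rho(1) - phi_22 rho(2)]
    numerator   = -0.0439 - (-0.507645)(0.0952) - (-0.132377)(-0.4483) = -0.05491688
    denominator = 1 - (-0.507645)(-0.4483) - (-0.132377)(0.0952) = 0.7850252
  phi_33 = -0.05491688 / 0.7850252 = -0.07.
Therefore phi_{33} = -0.0700.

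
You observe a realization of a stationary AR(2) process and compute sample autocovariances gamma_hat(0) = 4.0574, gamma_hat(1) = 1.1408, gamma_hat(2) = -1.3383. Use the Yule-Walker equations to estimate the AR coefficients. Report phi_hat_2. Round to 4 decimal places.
\hat\phi_{2} = -0.4440

The Yule-Walker equations for an AR(p) process read, in matrix form,
  Gamma_p phi = r_p,   with   (Gamma_p)_{ij} = gamma(|i - j|),
                       (r_p)_i = gamma(i),   i,j = 1..p.
Substitute the sample gammas (Toeplitz matrix and right-hand side of size 2):
  Gamma_p = [[4.0574, 1.1408], [1.1408, 4.0574]]
  r_p     = [1.1408, -1.3383]
Written out:
  4.0574 phi_1 + 1.1408 phi_2 = 1.1408
  1.1408 phi_1 + 4.0574 phi_2 = -1.3383
Solve by Cramer's rule:
  det = gamma(0)^2 - gamma(1)^2 = (4.0574)^2 - (1.1408)^2 = 16.46249476 - 1.30142464 = 15.16107012
  phi_hat_1 = [gamma(1) gamma(0) - gamma(1) gamma(2)] / det = [(1.1408)(4.0574) - (1.1408)(-1.3383)] / 15.16107012 = 6.15541456 / 15.16107012 = 0.406
  phi_hat_2 = [gamma(0) gamma(2) - gamma(1)^2] / det = [(4.0574)(-1.3383) - (1.1408)^2] / 15.16107012 = -6.73144306 / 15.16107012 = -0.444
So phi_hat = [0.4060, -0.4440].
Therefore phi_hat_2 = -0.4440.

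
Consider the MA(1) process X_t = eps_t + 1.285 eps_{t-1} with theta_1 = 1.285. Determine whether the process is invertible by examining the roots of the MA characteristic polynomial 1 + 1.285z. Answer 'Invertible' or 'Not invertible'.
\text{Not invertible}

The MA(q) characteristic polynomial is P(z) = 1 + 1.285z.
Invertibility requires all roots to lie outside the unit circle, i.e. |z| > 1 for every root.
This is linear in z: 1 + (1.285) z = 0  =>  z = -1/(1.285) = -0.77821,  |z| = 0.77821.
Moduli of all roots: 0.7782.
All moduli strictly greater than 1? No.
Verdict: Not invertible.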